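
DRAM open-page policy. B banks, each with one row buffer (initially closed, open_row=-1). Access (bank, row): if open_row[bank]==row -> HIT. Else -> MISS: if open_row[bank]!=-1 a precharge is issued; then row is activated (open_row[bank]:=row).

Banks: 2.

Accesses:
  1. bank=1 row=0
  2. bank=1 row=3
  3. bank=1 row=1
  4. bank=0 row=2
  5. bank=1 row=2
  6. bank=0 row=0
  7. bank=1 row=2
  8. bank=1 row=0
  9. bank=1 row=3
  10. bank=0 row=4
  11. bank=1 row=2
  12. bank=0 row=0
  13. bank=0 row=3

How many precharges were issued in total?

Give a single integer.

Acc 1: bank1 row0 -> MISS (open row0); precharges=0
Acc 2: bank1 row3 -> MISS (open row3); precharges=1
Acc 3: bank1 row1 -> MISS (open row1); precharges=2
Acc 4: bank0 row2 -> MISS (open row2); precharges=2
Acc 5: bank1 row2 -> MISS (open row2); precharges=3
Acc 6: bank0 row0 -> MISS (open row0); precharges=4
Acc 7: bank1 row2 -> HIT
Acc 8: bank1 row0 -> MISS (open row0); precharges=5
Acc 9: bank1 row3 -> MISS (open row3); precharges=6
Acc 10: bank0 row4 -> MISS (open row4); precharges=7
Acc 11: bank1 row2 -> MISS (open row2); precharges=8
Acc 12: bank0 row0 -> MISS (open row0); precharges=9
Acc 13: bank0 row3 -> MISS (open row3); precharges=10

Answer: 10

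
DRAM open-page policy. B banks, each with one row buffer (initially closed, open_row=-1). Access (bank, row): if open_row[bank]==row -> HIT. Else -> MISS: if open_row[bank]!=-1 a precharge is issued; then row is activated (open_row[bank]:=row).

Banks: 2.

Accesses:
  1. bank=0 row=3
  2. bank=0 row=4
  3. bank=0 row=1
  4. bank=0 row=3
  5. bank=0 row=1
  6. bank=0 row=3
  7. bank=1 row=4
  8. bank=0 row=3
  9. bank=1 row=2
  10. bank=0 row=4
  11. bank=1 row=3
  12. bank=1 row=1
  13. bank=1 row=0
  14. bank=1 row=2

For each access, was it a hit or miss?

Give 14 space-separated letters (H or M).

Answer: M M M M M M M H M M M M M M

Derivation:
Acc 1: bank0 row3 -> MISS (open row3); precharges=0
Acc 2: bank0 row4 -> MISS (open row4); precharges=1
Acc 3: bank0 row1 -> MISS (open row1); precharges=2
Acc 4: bank0 row3 -> MISS (open row3); precharges=3
Acc 5: bank0 row1 -> MISS (open row1); precharges=4
Acc 6: bank0 row3 -> MISS (open row3); precharges=5
Acc 7: bank1 row4 -> MISS (open row4); precharges=5
Acc 8: bank0 row3 -> HIT
Acc 9: bank1 row2 -> MISS (open row2); precharges=6
Acc 10: bank0 row4 -> MISS (open row4); precharges=7
Acc 11: bank1 row3 -> MISS (open row3); precharges=8
Acc 12: bank1 row1 -> MISS (open row1); precharges=9
Acc 13: bank1 row0 -> MISS (open row0); precharges=10
Acc 14: bank1 row2 -> MISS (open row2); precharges=11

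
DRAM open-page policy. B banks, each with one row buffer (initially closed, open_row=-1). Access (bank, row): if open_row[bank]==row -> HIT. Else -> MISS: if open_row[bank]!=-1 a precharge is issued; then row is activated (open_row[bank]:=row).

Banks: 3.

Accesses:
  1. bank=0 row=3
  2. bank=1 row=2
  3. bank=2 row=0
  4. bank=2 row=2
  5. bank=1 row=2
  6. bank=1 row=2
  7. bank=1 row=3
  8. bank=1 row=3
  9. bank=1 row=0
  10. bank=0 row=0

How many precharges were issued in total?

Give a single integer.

Acc 1: bank0 row3 -> MISS (open row3); precharges=0
Acc 2: bank1 row2 -> MISS (open row2); precharges=0
Acc 3: bank2 row0 -> MISS (open row0); precharges=0
Acc 4: bank2 row2 -> MISS (open row2); precharges=1
Acc 5: bank1 row2 -> HIT
Acc 6: bank1 row2 -> HIT
Acc 7: bank1 row3 -> MISS (open row3); precharges=2
Acc 8: bank1 row3 -> HIT
Acc 9: bank1 row0 -> MISS (open row0); precharges=3
Acc 10: bank0 row0 -> MISS (open row0); precharges=4

Answer: 4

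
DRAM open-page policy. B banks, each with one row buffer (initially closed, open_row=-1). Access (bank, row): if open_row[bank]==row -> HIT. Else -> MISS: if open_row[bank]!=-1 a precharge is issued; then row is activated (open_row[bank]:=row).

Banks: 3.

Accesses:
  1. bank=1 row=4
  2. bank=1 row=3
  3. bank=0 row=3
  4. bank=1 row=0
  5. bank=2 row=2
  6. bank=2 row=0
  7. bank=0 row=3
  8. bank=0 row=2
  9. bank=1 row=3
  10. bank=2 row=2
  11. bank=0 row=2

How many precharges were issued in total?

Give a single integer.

Answer: 6

Derivation:
Acc 1: bank1 row4 -> MISS (open row4); precharges=0
Acc 2: bank1 row3 -> MISS (open row3); precharges=1
Acc 3: bank0 row3 -> MISS (open row3); precharges=1
Acc 4: bank1 row0 -> MISS (open row0); precharges=2
Acc 5: bank2 row2 -> MISS (open row2); precharges=2
Acc 6: bank2 row0 -> MISS (open row0); precharges=3
Acc 7: bank0 row3 -> HIT
Acc 8: bank0 row2 -> MISS (open row2); precharges=4
Acc 9: bank1 row3 -> MISS (open row3); precharges=5
Acc 10: bank2 row2 -> MISS (open row2); precharges=6
Acc 11: bank0 row2 -> HIT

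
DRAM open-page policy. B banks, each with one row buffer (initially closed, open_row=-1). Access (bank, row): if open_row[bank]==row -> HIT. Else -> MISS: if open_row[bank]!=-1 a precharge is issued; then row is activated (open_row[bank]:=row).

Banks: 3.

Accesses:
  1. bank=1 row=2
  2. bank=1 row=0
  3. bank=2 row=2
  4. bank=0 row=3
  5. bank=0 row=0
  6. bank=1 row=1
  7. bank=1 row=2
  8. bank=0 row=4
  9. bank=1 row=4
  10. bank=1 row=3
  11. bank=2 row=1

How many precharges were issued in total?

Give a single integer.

Acc 1: bank1 row2 -> MISS (open row2); precharges=0
Acc 2: bank1 row0 -> MISS (open row0); precharges=1
Acc 3: bank2 row2 -> MISS (open row2); precharges=1
Acc 4: bank0 row3 -> MISS (open row3); precharges=1
Acc 5: bank0 row0 -> MISS (open row0); precharges=2
Acc 6: bank1 row1 -> MISS (open row1); precharges=3
Acc 7: bank1 row2 -> MISS (open row2); precharges=4
Acc 8: bank0 row4 -> MISS (open row4); precharges=5
Acc 9: bank1 row4 -> MISS (open row4); precharges=6
Acc 10: bank1 row3 -> MISS (open row3); precharges=7
Acc 11: bank2 row1 -> MISS (open row1); precharges=8

Answer: 8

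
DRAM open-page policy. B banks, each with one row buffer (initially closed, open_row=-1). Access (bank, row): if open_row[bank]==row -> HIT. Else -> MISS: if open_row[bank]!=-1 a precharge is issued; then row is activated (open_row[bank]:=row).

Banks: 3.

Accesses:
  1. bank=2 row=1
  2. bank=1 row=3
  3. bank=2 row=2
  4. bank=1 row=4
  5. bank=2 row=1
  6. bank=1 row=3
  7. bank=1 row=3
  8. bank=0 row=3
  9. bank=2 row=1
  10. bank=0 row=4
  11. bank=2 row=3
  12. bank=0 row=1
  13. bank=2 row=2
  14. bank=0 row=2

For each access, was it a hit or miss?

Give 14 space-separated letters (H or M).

Acc 1: bank2 row1 -> MISS (open row1); precharges=0
Acc 2: bank1 row3 -> MISS (open row3); precharges=0
Acc 3: bank2 row2 -> MISS (open row2); precharges=1
Acc 4: bank1 row4 -> MISS (open row4); precharges=2
Acc 5: bank2 row1 -> MISS (open row1); precharges=3
Acc 6: bank1 row3 -> MISS (open row3); precharges=4
Acc 7: bank1 row3 -> HIT
Acc 8: bank0 row3 -> MISS (open row3); precharges=4
Acc 9: bank2 row1 -> HIT
Acc 10: bank0 row4 -> MISS (open row4); precharges=5
Acc 11: bank2 row3 -> MISS (open row3); precharges=6
Acc 12: bank0 row1 -> MISS (open row1); precharges=7
Acc 13: bank2 row2 -> MISS (open row2); precharges=8
Acc 14: bank0 row2 -> MISS (open row2); precharges=9

Answer: M M M M M M H M H M M M M M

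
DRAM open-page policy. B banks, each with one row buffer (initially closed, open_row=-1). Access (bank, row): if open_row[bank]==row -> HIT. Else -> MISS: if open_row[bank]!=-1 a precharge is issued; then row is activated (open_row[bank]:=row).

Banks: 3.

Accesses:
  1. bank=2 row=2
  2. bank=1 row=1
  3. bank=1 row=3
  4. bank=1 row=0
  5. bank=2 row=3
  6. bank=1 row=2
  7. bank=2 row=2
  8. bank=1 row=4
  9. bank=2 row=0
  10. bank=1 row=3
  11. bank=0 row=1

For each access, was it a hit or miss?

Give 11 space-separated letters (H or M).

Acc 1: bank2 row2 -> MISS (open row2); precharges=0
Acc 2: bank1 row1 -> MISS (open row1); precharges=0
Acc 3: bank1 row3 -> MISS (open row3); precharges=1
Acc 4: bank1 row0 -> MISS (open row0); precharges=2
Acc 5: bank2 row3 -> MISS (open row3); precharges=3
Acc 6: bank1 row2 -> MISS (open row2); precharges=4
Acc 7: bank2 row2 -> MISS (open row2); precharges=5
Acc 8: bank1 row4 -> MISS (open row4); precharges=6
Acc 9: bank2 row0 -> MISS (open row0); precharges=7
Acc 10: bank1 row3 -> MISS (open row3); precharges=8
Acc 11: bank0 row1 -> MISS (open row1); precharges=8

Answer: M M M M M M M M M M M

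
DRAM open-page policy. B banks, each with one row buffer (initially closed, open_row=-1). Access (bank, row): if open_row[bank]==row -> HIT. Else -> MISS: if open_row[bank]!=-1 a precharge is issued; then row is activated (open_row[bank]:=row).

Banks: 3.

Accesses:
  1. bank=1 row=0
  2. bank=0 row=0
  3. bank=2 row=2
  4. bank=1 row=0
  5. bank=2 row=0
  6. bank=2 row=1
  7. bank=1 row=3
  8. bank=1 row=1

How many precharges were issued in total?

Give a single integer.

Acc 1: bank1 row0 -> MISS (open row0); precharges=0
Acc 2: bank0 row0 -> MISS (open row0); precharges=0
Acc 3: bank2 row2 -> MISS (open row2); precharges=0
Acc 4: bank1 row0 -> HIT
Acc 5: bank2 row0 -> MISS (open row0); precharges=1
Acc 6: bank2 row1 -> MISS (open row1); precharges=2
Acc 7: bank1 row3 -> MISS (open row3); precharges=3
Acc 8: bank1 row1 -> MISS (open row1); precharges=4

Answer: 4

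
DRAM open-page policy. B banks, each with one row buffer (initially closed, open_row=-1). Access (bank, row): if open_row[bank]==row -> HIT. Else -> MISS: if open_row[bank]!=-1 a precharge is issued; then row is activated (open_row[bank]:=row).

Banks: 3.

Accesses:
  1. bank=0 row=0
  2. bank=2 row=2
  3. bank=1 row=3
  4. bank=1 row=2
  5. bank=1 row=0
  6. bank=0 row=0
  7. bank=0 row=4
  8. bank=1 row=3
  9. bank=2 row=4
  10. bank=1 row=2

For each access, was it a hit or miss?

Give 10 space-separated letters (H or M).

Answer: M M M M M H M M M M

Derivation:
Acc 1: bank0 row0 -> MISS (open row0); precharges=0
Acc 2: bank2 row2 -> MISS (open row2); precharges=0
Acc 3: bank1 row3 -> MISS (open row3); precharges=0
Acc 4: bank1 row2 -> MISS (open row2); precharges=1
Acc 5: bank1 row0 -> MISS (open row0); precharges=2
Acc 6: bank0 row0 -> HIT
Acc 7: bank0 row4 -> MISS (open row4); precharges=3
Acc 8: bank1 row3 -> MISS (open row3); precharges=4
Acc 9: bank2 row4 -> MISS (open row4); precharges=5
Acc 10: bank1 row2 -> MISS (open row2); precharges=6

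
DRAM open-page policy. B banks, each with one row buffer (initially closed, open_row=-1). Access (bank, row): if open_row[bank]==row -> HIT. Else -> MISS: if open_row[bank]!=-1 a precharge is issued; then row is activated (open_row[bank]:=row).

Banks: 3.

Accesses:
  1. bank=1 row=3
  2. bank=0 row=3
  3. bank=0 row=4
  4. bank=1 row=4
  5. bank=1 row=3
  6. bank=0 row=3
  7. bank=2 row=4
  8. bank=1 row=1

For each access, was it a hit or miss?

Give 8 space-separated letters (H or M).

Acc 1: bank1 row3 -> MISS (open row3); precharges=0
Acc 2: bank0 row3 -> MISS (open row3); precharges=0
Acc 3: bank0 row4 -> MISS (open row4); precharges=1
Acc 4: bank1 row4 -> MISS (open row4); precharges=2
Acc 5: bank1 row3 -> MISS (open row3); precharges=3
Acc 6: bank0 row3 -> MISS (open row3); precharges=4
Acc 7: bank2 row4 -> MISS (open row4); precharges=4
Acc 8: bank1 row1 -> MISS (open row1); precharges=5

Answer: M M M M M M M M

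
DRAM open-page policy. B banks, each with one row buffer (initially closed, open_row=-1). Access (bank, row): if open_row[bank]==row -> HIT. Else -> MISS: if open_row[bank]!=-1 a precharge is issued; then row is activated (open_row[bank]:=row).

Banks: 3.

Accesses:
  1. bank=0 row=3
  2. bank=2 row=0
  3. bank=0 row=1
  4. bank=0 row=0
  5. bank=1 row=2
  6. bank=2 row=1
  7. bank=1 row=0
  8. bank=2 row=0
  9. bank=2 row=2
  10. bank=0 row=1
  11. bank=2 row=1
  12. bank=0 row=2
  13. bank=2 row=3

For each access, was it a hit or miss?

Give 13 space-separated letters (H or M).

Acc 1: bank0 row3 -> MISS (open row3); precharges=0
Acc 2: bank2 row0 -> MISS (open row0); precharges=0
Acc 3: bank0 row1 -> MISS (open row1); precharges=1
Acc 4: bank0 row0 -> MISS (open row0); precharges=2
Acc 5: bank1 row2 -> MISS (open row2); precharges=2
Acc 6: bank2 row1 -> MISS (open row1); precharges=3
Acc 7: bank1 row0 -> MISS (open row0); precharges=4
Acc 8: bank2 row0 -> MISS (open row0); precharges=5
Acc 9: bank2 row2 -> MISS (open row2); precharges=6
Acc 10: bank0 row1 -> MISS (open row1); precharges=7
Acc 11: bank2 row1 -> MISS (open row1); precharges=8
Acc 12: bank0 row2 -> MISS (open row2); precharges=9
Acc 13: bank2 row3 -> MISS (open row3); precharges=10

Answer: M M M M M M M M M M M M M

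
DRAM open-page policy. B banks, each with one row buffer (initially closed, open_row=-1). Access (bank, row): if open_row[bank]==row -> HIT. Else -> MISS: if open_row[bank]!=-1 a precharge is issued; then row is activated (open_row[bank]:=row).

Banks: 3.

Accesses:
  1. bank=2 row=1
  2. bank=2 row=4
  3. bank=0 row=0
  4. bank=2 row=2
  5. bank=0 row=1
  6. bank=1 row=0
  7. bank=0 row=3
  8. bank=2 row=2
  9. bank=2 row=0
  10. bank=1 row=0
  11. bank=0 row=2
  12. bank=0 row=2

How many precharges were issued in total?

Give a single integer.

Acc 1: bank2 row1 -> MISS (open row1); precharges=0
Acc 2: bank2 row4 -> MISS (open row4); precharges=1
Acc 3: bank0 row0 -> MISS (open row0); precharges=1
Acc 4: bank2 row2 -> MISS (open row2); precharges=2
Acc 5: bank0 row1 -> MISS (open row1); precharges=3
Acc 6: bank1 row0 -> MISS (open row0); precharges=3
Acc 7: bank0 row3 -> MISS (open row3); precharges=4
Acc 8: bank2 row2 -> HIT
Acc 9: bank2 row0 -> MISS (open row0); precharges=5
Acc 10: bank1 row0 -> HIT
Acc 11: bank0 row2 -> MISS (open row2); precharges=6
Acc 12: bank0 row2 -> HIT

Answer: 6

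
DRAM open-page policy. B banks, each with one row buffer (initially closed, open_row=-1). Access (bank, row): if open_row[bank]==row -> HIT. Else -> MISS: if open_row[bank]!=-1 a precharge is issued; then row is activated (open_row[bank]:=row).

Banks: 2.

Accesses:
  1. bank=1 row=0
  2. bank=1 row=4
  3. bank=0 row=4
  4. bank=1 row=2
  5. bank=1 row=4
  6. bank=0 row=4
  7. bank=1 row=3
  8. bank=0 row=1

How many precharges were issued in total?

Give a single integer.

Acc 1: bank1 row0 -> MISS (open row0); precharges=0
Acc 2: bank1 row4 -> MISS (open row4); precharges=1
Acc 3: bank0 row4 -> MISS (open row4); precharges=1
Acc 4: bank1 row2 -> MISS (open row2); precharges=2
Acc 5: bank1 row4 -> MISS (open row4); precharges=3
Acc 6: bank0 row4 -> HIT
Acc 7: bank1 row3 -> MISS (open row3); precharges=4
Acc 8: bank0 row1 -> MISS (open row1); precharges=5

Answer: 5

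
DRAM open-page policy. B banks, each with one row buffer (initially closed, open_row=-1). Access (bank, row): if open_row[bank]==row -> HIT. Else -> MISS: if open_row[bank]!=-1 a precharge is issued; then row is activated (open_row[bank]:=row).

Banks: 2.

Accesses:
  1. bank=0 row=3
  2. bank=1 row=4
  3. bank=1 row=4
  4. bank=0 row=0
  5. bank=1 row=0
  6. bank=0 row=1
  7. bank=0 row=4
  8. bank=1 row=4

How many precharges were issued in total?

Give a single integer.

Answer: 5

Derivation:
Acc 1: bank0 row3 -> MISS (open row3); precharges=0
Acc 2: bank1 row4 -> MISS (open row4); precharges=0
Acc 3: bank1 row4 -> HIT
Acc 4: bank0 row0 -> MISS (open row0); precharges=1
Acc 5: bank1 row0 -> MISS (open row0); precharges=2
Acc 6: bank0 row1 -> MISS (open row1); precharges=3
Acc 7: bank0 row4 -> MISS (open row4); precharges=4
Acc 8: bank1 row4 -> MISS (open row4); precharges=5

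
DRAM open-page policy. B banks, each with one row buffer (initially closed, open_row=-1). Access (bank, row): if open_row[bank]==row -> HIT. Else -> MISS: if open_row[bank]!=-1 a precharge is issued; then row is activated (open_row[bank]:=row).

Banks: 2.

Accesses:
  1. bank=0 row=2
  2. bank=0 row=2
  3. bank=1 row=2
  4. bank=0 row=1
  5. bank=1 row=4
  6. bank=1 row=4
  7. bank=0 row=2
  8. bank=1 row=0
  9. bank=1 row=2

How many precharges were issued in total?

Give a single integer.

Acc 1: bank0 row2 -> MISS (open row2); precharges=0
Acc 2: bank0 row2 -> HIT
Acc 3: bank1 row2 -> MISS (open row2); precharges=0
Acc 4: bank0 row1 -> MISS (open row1); precharges=1
Acc 5: bank1 row4 -> MISS (open row4); precharges=2
Acc 6: bank1 row4 -> HIT
Acc 7: bank0 row2 -> MISS (open row2); precharges=3
Acc 8: bank1 row0 -> MISS (open row0); precharges=4
Acc 9: bank1 row2 -> MISS (open row2); precharges=5

Answer: 5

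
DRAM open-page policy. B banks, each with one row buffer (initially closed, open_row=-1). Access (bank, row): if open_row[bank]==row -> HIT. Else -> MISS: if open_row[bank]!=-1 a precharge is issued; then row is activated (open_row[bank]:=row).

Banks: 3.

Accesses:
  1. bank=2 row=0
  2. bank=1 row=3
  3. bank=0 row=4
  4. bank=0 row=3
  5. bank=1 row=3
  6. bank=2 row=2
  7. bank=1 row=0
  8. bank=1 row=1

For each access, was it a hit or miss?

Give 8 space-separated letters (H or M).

Acc 1: bank2 row0 -> MISS (open row0); precharges=0
Acc 2: bank1 row3 -> MISS (open row3); precharges=0
Acc 3: bank0 row4 -> MISS (open row4); precharges=0
Acc 4: bank0 row3 -> MISS (open row3); precharges=1
Acc 5: bank1 row3 -> HIT
Acc 6: bank2 row2 -> MISS (open row2); precharges=2
Acc 7: bank1 row0 -> MISS (open row0); precharges=3
Acc 8: bank1 row1 -> MISS (open row1); precharges=4

Answer: M M M M H M M M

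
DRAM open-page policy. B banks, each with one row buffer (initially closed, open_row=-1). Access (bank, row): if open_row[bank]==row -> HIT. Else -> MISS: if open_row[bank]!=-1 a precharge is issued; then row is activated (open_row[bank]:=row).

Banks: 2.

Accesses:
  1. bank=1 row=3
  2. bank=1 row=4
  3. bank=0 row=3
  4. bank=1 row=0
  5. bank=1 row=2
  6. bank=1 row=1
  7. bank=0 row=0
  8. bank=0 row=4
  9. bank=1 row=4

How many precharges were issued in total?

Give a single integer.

Acc 1: bank1 row3 -> MISS (open row3); precharges=0
Acc 2: bank1 row4 -> MISS (open row4); precharges=1
Acc 3: bank0 row3 -> MISS (open row3); precharges=1
Acc 4: bank1 row0 -> MISS (open row0); precharges=2
Acc 5: bank1 row2 -> MISS (open row2); precharges=3
Acc 6: bank1 row1 -> MISS (open row1); precharges=4
Acc 7: bank0 row0 -> MISS (open row0); precharges=5
Acc 8: bank0 row4 -> MISS (open row4); precharges=6
Acc 9: bank1 row4 -> MISS (open row4); precharges=7

Answer: 7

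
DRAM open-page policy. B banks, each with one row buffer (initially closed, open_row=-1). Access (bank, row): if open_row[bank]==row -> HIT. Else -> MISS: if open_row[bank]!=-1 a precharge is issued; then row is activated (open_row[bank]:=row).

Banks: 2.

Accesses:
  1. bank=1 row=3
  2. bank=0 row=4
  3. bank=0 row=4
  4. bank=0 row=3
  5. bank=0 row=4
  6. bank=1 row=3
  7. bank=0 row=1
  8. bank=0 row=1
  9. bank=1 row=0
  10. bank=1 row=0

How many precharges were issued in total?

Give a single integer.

Acc 1: bank1 row3 -> MISS (open row3); precharges=0
Acc 2: bank0 row4 -> MISS (open row4); precharges=0
Acc 3: bank0 row4 -> HIT
Acc 4: bank0 row3 -> MISS (open row3); precharges=1
Acc 5: bank0 row4 -> MISS (open row4); precharges=2
Acc 6: bank1 row3 -> HIT
Acc 7: bank0 row1 -> MISS (open row1); precharges=3
Acc 8: bank0 row1 -> HIT
Acc 9: bank1 row0 -> MISS (open row0); precharges=4
Acc 10: bank1 row0 -> HIT

Answer: 4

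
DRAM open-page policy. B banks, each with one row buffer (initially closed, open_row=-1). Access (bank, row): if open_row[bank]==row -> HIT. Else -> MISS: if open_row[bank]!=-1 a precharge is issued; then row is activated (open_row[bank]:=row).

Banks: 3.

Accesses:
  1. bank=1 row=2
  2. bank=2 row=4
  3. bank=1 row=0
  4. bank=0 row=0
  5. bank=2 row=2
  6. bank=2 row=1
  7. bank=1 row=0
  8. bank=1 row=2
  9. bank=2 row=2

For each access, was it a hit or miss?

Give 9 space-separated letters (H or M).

Acc 1: bank1 row2 -> MISS (open row2); precharges=0
Acc 2: bank2 row4 -> MISS (open row4); precharges=0
Acc 3: bank1 row0 -> MISS (open row0); precharges=1
Acc 4: bank0 row0 -> MISS (open row0); precharges=1
Acc 5: bank2 row2 -> MISS (open row2); precharges=2
Acc 6: bank2 row1 -> MISS (open row1); precharges=3
Acc 7: bank1 row0 -> HIT
Acc 8: bank1 row2 -> MISS (open row2); precharges=4
Acc 9: bank2 row2 -> MISS (open row2); precharges=5

Answer: M M M M M M H M M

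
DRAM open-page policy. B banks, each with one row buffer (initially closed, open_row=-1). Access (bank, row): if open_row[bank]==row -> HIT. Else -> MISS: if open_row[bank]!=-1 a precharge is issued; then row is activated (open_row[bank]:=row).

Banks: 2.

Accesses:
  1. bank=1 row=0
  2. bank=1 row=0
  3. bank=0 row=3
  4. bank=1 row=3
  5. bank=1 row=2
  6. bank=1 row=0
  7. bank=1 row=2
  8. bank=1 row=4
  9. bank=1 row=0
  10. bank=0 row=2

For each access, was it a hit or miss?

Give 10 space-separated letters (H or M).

Answer: M H M M M M M M M M

Derivation:
Acc 1: bank1 row0 -> MISS (open row0); precharges=0
Acc 2: bank1 row0 -> HIT
Acc 3: bank0 row3 -> MISS (open row3); precharges=0
Acc 4: bank1 row3 -> MISS (open row3); precharges=1
Acc 5: bank1 row2 -> MISS (open row2); precharges=2
Acc 6: bank1 row0 -> MISS (open row0); precharges=3
Acc 7: bank1 row2 -> MISS (open row2); precharges=4
Acc 8: bank1 row4 -> MISS (open row4); precharges=5
Acc 9: bank1 row0 -> MISS (open row0); precharges=6
Acc 10: bank0 row2 -> MISS (open row2); precharges=7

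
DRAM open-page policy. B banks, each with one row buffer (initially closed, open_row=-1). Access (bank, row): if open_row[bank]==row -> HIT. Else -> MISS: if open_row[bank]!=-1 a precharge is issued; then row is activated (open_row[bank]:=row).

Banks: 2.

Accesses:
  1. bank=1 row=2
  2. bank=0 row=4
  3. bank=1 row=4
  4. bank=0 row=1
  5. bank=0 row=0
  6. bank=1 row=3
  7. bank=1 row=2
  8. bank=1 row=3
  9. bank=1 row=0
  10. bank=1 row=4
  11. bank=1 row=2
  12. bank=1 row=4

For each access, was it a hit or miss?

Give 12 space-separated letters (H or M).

Answer: M M M M M M M M M M M M

Derivation:
Acc 1: bank1 row2 -> MISS (open row2); precharges=0
Acc 2: bank0 row4 -> MISS (open row4); precharges=0
Acc 3: bank1 row4 -> MISS (open row4); precharges=1
Acc 4: bank0 row1 -> MISS (open row1); precharges=2
Acc 5: bank0 row0 -> MISS (open row0); precharges=3
Acc 6: bank1 row3 -> MISS (open row3); precharges=4
Acc 7: bank1 row2 -> MISS (open row2); precharges=5
Acc 8: bank1 row3 -> MISS (open row3); precharges=6
Acc 9: bank1 row0 -> MISS (open row0); precharges=7
Acc 10: bank1 row4 -> MISS (open row4); precharges=8
Acc 11: bank1 row2 -> MISS (open row2); precharges=9
Acc 12: bank1 row4 -> MISS (open row4); precharges=10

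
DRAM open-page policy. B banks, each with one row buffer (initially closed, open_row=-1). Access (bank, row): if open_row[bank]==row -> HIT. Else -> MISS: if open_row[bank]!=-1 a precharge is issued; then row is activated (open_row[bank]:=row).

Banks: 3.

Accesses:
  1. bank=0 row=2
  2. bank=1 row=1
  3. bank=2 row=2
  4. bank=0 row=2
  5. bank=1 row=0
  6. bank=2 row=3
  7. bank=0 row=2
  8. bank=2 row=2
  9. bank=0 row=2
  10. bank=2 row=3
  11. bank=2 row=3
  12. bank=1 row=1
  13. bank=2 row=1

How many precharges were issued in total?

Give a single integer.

Answer: 6

Derivation:
Acc 1: bank0 row2 -> MISS (open row2); precharges=0
Acc 2: bank1 row1 -> MISS (open row1); precharges=0
Acc 3: bank2 row2 -> MISS (open row2); precharges=0
Acc 4: bank0 row2 -> HIT
Acc 5: bank1 row0 -> MISS (open row0); precharges=1
Acc 6: bank2 row3 -> MISS (open row3); precharges=2
Acc 7: bank0 row2 -> HIT
Acc 8: bank2 row2 -> MISS (open row2); precharges=3
Acc 9: bank0 row2 -> HIT
Acc 10: bank2 row3 -> MISS (open row3); precharges=4
Acc 11: bank2 row3 -> HIT
Acc 12: bank1 row1 -> MISS (open row1); precharges=5
Acc 13: bank2 row1 -> MISS (open row1); precharges=6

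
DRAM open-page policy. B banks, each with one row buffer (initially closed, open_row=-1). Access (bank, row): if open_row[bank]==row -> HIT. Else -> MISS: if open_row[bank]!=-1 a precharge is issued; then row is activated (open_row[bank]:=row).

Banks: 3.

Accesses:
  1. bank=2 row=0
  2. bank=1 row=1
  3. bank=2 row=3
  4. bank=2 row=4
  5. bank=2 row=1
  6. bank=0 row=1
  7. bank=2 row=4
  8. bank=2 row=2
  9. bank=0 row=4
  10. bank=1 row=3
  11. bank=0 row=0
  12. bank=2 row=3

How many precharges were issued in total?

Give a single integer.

Answer: 9

Derivation:
Acc 1: bank2 row0 -> MISS (open row0); precharges=0
Acc 2: bank1 row1 -> MISS (open row1); precharges=0
Acc 3: bank2 row3 -> MISS (open row3); precharges=1
Acc 4: bank2 row4 -> MISS (open row4); precharges=2
Acc 5: bank2 row1 -> MISS (open row1); precharges=3
Acc 6: bank0 row1 -> MISS (open row1); precharges=3
Acc 7: bank2 row4 -> MISS (open row4); precharges=4
Acc 8: bank2 row2 -> MISS (open row2); precharges=5
Acc 9: bank0 row4 -> MISS (open row4); precharges=6
Acc 10: bank1 row3 -> MISS (open row3); precharges=7
Acc 11: bank0 row0 -> MISS (open row0); precharges=8
Acc 12: bank2 row3 -> MISS (open row3); precharges=9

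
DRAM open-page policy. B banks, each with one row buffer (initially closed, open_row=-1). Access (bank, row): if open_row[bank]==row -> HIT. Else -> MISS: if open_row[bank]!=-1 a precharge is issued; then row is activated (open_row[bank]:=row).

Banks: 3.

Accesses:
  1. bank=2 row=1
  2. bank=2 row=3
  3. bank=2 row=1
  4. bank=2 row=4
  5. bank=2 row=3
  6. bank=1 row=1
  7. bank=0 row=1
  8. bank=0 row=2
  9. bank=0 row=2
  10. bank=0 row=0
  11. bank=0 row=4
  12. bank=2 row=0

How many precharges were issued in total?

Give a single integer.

Answer: 8

Derivation:
Acc 1: bank2 row1 -> MISS (open row1); precharges=0
Acc 2: bank2 row3 -> MISS (open row3); precharges=1
Acc 3: bank2 row1 -> MISS (open row1); precharges=2
Acc 4: bank2 row4 -> MISS (open row4); precharges=3
Acc 5: bank2 row3 -> MISS (open row3); precharges=4
Acc 6: bank1 row1 -> MISS (open row1); precharges=4
Acc 7: bank0 row1 -> MISS (open row1); precharges=4
Acc 8: bank0 row2 -> MISS (open row2); precharges=5
Acc 9: bank0 row2 -> HIT
Acc 10: bank0 row0 -> MISS (open row0); precharges=6
Acc 11: bank0 row4 -> MISS (open row4); precharges=7
Acc 12: bank2 row0 -> MISS (open row0); precharges=8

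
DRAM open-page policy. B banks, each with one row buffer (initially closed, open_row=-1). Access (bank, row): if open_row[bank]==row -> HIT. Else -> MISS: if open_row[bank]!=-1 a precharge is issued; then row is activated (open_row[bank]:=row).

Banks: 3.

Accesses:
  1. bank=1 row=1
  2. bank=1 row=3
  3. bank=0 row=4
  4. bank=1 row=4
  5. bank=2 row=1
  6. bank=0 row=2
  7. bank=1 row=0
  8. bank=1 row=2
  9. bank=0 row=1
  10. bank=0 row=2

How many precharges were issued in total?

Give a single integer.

Answer: 7

Derivation:
Acc 1: bank1 row1 -> MISS (open row1); precharges=0
Acc 2: bank1 row3 -> MISS (open row3); precharges=1
Acc 3: bank0 row4 -> MISS (open row4); precharges=1
Acc 4: bank1 row4 -> MISS (open row4); precharges=2
Acc 5: bank2 row1 -> MISS (open row1); precharges=2
Acc 6: bank0 row2 -> MISS (open row2); precharges=3
Acc 7: bank1 row0 -> MISS (open row0); precharges=4
Acc 8: bank1 row2 -> MISS (open row2); precharges=5
Acc 9: bank0 row1 -> MISS (open row1); precharges=6
Acc 10: bank0 row2 -> MISS (open row2); precharges=7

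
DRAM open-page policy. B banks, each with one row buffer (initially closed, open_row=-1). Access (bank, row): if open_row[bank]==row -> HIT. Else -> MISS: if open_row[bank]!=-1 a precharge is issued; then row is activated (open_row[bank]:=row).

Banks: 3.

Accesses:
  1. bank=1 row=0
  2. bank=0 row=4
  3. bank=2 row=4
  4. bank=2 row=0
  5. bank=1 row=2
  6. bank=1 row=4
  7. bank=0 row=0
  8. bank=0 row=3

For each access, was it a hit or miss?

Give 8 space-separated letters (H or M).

Answer: M M M M M M M M

Derivation:
Acc 1: bank1 row0 -> MISS (open row0); precharges=0
Acc 2: bank0 row4 -> MISS (open row4); precharges=0
Acc 3: bank2 row4 -> MISS (open row4); precharges=0
Acc 4: bank2 row0 -> MISS (open row0); precharges=1
Acc 5: bank1 row2 -> MISS (open row2); precharges=2
Acc 6: bank1 row4 -> MISS (open row4); precharges=3
Acc 7: bank0 row0 -> MISS (open row0); precharges=4
Acc 8: bank0 row3 -> MISS (open row3); precharges=5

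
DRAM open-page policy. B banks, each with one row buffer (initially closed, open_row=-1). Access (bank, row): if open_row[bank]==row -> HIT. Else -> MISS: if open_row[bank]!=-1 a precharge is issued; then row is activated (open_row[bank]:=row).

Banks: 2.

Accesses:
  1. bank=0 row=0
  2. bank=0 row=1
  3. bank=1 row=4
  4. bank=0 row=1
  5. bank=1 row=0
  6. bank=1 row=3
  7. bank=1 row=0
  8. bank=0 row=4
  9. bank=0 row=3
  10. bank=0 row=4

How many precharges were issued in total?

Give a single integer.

Answer: 7

Derivation:
Acc 1: bank0 row0 -> MISS (open row0); precharges=0
Acc 2: bank0 row1 -> MISS (open row1); precharges=1
Acc 3: bank1 row4 -> MISS (open row4); precharges=1
Acc 4: bank0 row1 -> HIT
Acc 5: bank1 row0 -> MISS (open row0); precharges=2
Acc 6: bank1 row3 -> MISS (open row3); precharges=3
Acc 7: bank1 row0 -> MISS (open row0); precharges=4
Acc 8: bank0 row4 -> MISS (open row4); precharges=5
Acc 9: bank0 row3 -> MISS (open row3); precharges=6
Acc 10: bank0 row4 -> MISS (open row4); precharges=7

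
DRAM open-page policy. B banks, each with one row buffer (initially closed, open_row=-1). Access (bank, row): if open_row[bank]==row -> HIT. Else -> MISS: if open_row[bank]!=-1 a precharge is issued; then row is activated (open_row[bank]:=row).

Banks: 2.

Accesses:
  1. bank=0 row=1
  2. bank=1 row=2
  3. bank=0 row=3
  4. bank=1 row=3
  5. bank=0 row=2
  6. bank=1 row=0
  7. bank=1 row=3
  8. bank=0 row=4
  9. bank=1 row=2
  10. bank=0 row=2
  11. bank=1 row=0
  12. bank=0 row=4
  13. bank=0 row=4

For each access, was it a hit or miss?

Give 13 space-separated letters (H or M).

Answer: M M M M M M M M M M M M H

Derivation:
Acc 1: bank0 row1 -> MISS (open row1); precharges=0
Acc 2: bank1 row2 -> MISS (open row2); precharges=0
Acc 3: bank0 row3 -> MISS (open row3); precharges=1
Acc 4: bank1 row3 -> MISS (open row3); precharges=2
Acc 5: bank0 row2 -> MISS (open row2); precharges=3
Acc 6: bank1 row0 -> MISS (open row0); precharges=4
Acc 7: bank1 row3 -> MISS (open row3); precharges=5
Acc 8: bank0 row4 -> MISS (open row4); precharges=6
Acc 9: bank1 row2 -> MISS (open row2); precharges=7
Acc 10: bank0 row2 -> MISS (open row2); precharges=8
Acc 11: bank1 row0 -> MISS (open row0); precharges=9
Acc 12: bank0 row4 -> MISS (open row4); precharges=10
Acc 13: bank0 row4 -> HIT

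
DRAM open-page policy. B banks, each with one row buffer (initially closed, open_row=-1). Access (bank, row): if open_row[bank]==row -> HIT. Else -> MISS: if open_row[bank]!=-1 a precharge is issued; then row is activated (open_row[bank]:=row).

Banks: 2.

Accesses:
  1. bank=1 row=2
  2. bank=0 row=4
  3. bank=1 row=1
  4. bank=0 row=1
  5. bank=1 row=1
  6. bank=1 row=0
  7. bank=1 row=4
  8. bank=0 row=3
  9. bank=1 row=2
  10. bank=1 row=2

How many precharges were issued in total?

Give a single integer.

Acc 1: bank1 row2 -> MISS (open row2); precharges=0
Acc 2: bank0 row4 -> MISS (open row4); precharges=0
Acc 3: bank1 row1 -> MISS (open row1); precharges=1
Acc 4: bank0 row1 -> MISS (open row1); precharges=2
Acc 5: bank1 row1 -> HIT
Acc 6: bank1 row0 -> MISS (open row0); precharges=3
Acc 7: bank1 row4 -> MISS (open row4); precharges=4
Acc 8: bank0 row3 -> MISS (open row3); precharges=5
Acc 9: bank1 row2 -> MISS (open row2); precharges=6
Acc 10: bank1 row2 -> HIT

Answer: 6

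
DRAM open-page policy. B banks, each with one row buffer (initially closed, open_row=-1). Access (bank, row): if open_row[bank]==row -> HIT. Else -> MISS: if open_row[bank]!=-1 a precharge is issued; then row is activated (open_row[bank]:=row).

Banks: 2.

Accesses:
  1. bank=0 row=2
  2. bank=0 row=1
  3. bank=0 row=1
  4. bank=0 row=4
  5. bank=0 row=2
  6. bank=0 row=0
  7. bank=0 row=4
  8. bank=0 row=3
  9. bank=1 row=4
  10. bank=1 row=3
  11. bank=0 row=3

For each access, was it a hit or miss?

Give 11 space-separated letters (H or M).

Answer: M M H M M M M M M M H

Derivation:
Acc 1: bank0 row2 -> MISS (open row2); precharges=0
Acc 2: bank0 row1 -> MISS (open row1); precharges=1
Acc 3: bank0 row1 -> HIT
Acc 4: bank0 row4 -> MISS (open row4); precharges=2
Acc 5: bank0 row2 -> MISS (open row2); precharges=3
Acc 6: bank0 row0 -> MISS (open row0); precharges=4
Acc 7: bank0 row4 -> MISS (open row4); precharges=5
Acc 8: bank0 row3 -> MISS (open row3); precharges=6
Acc 9: bank1 row4 -> MISS (open row4); precharges=6
Acc 10: bank1 row3 -> MISS (open row3); precharges=7
Acc 11: bank0 row3 -> HIT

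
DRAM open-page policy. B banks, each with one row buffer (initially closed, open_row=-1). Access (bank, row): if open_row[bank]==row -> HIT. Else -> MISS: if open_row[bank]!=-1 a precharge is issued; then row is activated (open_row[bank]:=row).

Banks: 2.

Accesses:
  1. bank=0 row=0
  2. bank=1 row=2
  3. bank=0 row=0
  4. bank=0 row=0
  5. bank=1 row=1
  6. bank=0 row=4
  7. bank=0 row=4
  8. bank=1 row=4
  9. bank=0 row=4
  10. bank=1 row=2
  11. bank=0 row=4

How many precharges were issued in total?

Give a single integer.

Acc 1: bank0 row0 -> MISS (open row0); precharges=0
Acc 2: bank1 row2 -> MISS (open row2); precharges=0
Acc 3: bank0 row0 -> HIT
Acc 4: bank0 row0 -> HIT
Acc 5: bank1 row1 -> MISS (open row1); precharges=1
Acc 6: bank0 row4 -> MISS (open row4); precharges=2
Acc 7: bank0 row4 -> HIT
Acc 8: bank1 row4 -> MISS (open row4); precharges=3
Acc 9: bank0 row4 -> HIT
Acc 10: bank1 row2 -> MISS (open row2); precharges=4
Acc 11: bank0 row4 -> HIT

Answer: 4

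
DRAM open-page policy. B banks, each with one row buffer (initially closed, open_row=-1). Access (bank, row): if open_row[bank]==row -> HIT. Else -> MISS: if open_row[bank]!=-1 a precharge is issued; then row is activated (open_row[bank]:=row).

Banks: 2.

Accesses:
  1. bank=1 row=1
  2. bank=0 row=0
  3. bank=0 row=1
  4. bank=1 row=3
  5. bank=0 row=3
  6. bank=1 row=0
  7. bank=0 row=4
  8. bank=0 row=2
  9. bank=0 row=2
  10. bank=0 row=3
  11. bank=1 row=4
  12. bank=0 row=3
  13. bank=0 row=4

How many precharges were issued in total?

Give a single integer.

Acc 1: bank1 row1 -> MISS (open row1); precharges=0
Acc 2: bank0 row0 -> MISS (open row0); precharges=0
Acc 3: bank0 row1 -> MISS (open row1); precharges=1
Acc 4: bank1 row3 -> MISS (open row3); precharges=2
Acc 5: bank0 row3 -> MISS (open row3); precharges=3
Acc 6: bank1 row0 -> MISS (open row0); precharges=4
Acc 7: bank0 row4 -> MISS (open row4); precharges=5
Acc 8: bank0 row2 -> MISS (open row2); precharges=6
Acc 9: bank0 row2 -> HIT
Acc 10: bank0 row3 -> MISS (open row3); precharges=7
Acc 11: bank1 row4 -> MISS (open row4); precharges=8
Acc 12: bank0 row3 -> HIT
Acc 13: bank0 row4 -> MISS (open row4); precharges=9

Answer: 9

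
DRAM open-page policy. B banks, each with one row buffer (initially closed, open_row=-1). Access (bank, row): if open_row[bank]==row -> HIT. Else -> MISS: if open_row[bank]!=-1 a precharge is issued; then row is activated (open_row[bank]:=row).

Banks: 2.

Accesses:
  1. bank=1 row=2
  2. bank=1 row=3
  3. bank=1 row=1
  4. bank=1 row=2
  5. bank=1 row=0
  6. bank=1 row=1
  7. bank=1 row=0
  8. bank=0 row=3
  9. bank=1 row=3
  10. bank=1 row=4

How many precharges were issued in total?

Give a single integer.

Acc 1: bank1 row2 -> MISS (open row2); precharges=0
Acc 2: bank1 row3 -> MISS (open row3); precharges=1
Acc 3: bank1 row1 -> MISS (open row1); precharges=2
Acc 4: bank1 row2 -> MISS (open row2); precharges=3
Acc 5: bank1 row0 -> MISS (open row0); precharges=4
Acc 6: bank1 row1 -> MISS (open row1); precharges=5
Acc 7: bank1 row0 -> MISS (open row0); precharges=6
Acc 8: bank0 row3 -> MISS (open row3); precharges=6
Acc 9: bank1 row3 -> MISS (open row3); precharges=7
Acc 10: bank1 row4 -> MISS (open row4); precharges=8

Answer: 8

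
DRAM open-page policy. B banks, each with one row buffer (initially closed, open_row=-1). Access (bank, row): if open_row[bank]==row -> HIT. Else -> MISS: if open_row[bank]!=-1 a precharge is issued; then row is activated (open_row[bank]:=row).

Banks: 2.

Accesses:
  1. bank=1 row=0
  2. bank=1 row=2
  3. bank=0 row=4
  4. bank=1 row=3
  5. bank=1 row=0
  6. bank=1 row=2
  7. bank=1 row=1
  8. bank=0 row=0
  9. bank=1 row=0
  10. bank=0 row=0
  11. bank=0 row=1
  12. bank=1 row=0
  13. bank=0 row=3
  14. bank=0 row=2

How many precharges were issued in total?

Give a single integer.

Answer: 10

Derivation:
Acc 1: bank1 row0 -> MISS (open row0); precharges=0
Acc 2: bank1 row2 -> MISS (open row2); precharges=1
Acc 3: bank0 row4 -> MISS (open row4); precharges=1
Acc 4: bank1 row3 -> MISS (open row3); precharges=2
Acc 5: bank1 row0 -> MISS (open row0); precharges=3
Acc 6: bank1 row2 -> MISS (open row2); precharges=4
Acc 7: bank1 row1 -> MISS (open row1); precharges=5
Acc 8: bank0 row0 -> MISS (open row0); precharges=6
Acc 9: bank1 row0 -> MISS (open row0); precharges=7
Acc 10: bank0 row0 -> HIT
Acc 11: bank0 row1 -> MISS (open row1); precharges=8
Acc 12: bank1 row0 -> HIT
Acc 13: bank0 row3 -> MISS (open row3); precharges=9
Acc 14: bank0 row2 -> MISS (open row2); precharges=10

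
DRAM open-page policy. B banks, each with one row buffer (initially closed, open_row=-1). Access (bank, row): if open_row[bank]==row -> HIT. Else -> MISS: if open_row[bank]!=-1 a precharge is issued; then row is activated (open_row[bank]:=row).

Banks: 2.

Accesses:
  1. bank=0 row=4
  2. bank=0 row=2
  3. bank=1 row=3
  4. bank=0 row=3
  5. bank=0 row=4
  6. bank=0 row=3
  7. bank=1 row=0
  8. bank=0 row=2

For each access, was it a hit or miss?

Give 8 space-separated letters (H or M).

Answer: M M M M M M M M

Derivation:
Acc 1: bank0 row4 -> MISS (open row4); precharges=0
Acc 2: bank0 row2 -> MISS (open row2); precharges=1
Acc 3: bank1 row3 -> MISS (open row3); precharges=1
Acc 4: bank0 row3 -> MISS (open row3); precharges=2
Acc 5: bank0 row4 -> MISS (open row4); precharges=3
Acc 6: bank0 row3 -> MISS (open row3); precharges=4
Acc 7: bank1 row0 -> MISS (open row0); precharges=5
Acc 8: bank0 row2 -> MISS (open row2); precharges=6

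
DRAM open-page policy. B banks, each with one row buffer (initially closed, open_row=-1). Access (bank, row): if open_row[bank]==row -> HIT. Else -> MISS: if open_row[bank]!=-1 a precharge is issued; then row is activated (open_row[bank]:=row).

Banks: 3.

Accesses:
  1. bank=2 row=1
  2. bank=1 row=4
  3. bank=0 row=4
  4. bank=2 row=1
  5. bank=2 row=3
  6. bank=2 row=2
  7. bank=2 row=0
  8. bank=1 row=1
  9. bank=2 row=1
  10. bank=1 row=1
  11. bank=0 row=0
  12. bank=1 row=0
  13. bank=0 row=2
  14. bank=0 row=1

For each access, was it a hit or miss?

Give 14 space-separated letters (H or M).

Answer: M M M H M M M M M H M M M M

Derivation:
Acc 1: bank2 row1 -> MISS (open row1); precharges=0
Acc 2: bank1 row4 -> MISS (open row4); precharges=0
Acc 3: bank0 row4 -> MISS (open row4); precharges=0
Acc 4: bank2 row1 -> HIT
Acc 5: bank2 row3 -> MISS (open row3); precharges=1
Acc 6: bank2 row2 -> MISS (open row2); precharges=2
Acc 7: bank2 row0 -> MISS (open row0); precharges=3
Acc 8: bank1 row1 -> MISS (open row1); precharges=4
Acc 9: bank2 row1 -> MISS (open row1); precharges=5
Acc 10: bank1 row1 -> HIT
Acc 11: bank0 row0 -> MISS (open row0); precharges=6
Acc 12: bank1 row0 -> MISS (open row0); precharges=7
Acc 13: bank0 row2 -> MISS (open row2); precharges=8
Acc 14: bank0 row1 -> MISS (open row1); precharges=9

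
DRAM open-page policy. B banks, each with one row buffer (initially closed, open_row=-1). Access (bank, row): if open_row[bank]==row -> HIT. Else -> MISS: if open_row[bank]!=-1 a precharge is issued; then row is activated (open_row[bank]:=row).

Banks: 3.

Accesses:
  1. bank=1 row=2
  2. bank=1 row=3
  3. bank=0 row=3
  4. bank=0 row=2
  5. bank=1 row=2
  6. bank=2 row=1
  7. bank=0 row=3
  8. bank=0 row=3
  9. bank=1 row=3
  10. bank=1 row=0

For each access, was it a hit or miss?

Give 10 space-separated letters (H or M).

Answer: M M M M M M M H M M

Derivation:
Acc 1: bank1 row2 -> MISS (open row2); precharges=0
Acc 2: bank1 row3 -> MISS (open row3); precharges=1
Acc 3: bank0 row3 -> MISS (open row3); precharges=1
Acc 4: bank0 row2 -> MISS (open row2); precharges=2
Acc 5: bank1 row2 -> MISS (open row2); precharges=3
Acc 6: bank2 row1 -> MISS (open row1); precharges=3
Acc 7: bank0 row3 -> MISS (open row3); precharges=4
Acc 8: bank0 row3 -> HIT
Acc 9: bank1 row3 -> MISS (open row3); precharges=5
Acc 10: bank1 row0 -> MISS (open row0); precharges=6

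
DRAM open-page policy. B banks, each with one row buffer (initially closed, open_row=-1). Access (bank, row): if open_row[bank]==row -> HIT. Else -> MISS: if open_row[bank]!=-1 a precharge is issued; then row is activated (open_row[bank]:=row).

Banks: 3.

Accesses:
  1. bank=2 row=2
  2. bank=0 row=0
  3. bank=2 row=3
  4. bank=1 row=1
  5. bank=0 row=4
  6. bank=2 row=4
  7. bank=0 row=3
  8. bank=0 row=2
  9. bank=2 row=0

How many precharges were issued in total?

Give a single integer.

Acc 1: bank2 row2 -> MISS (open row2); precharges=0
Acc 2: bank0 row0 -> MISS (open row0); precharges=0
Acc 3: bank2 row3 -> MISS (open row3); precharges=1
Acc 4: bank1 row1 -> MISS (open row1); precharges=1
Acc 5: bank0 row4 -> MISS (open row4); precharges=2
Acc 6: bank2 row4 -> MISS (open row4); precharges=3
Acc 7: bank0 row3 -> MISS (open row3); precharges=4
Acc 8: bank0 row2 -> MISS (open row2); precharges=5
Acc 9: bank2 row0 -> MISS (open row0); precharges=6

Answer: 6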